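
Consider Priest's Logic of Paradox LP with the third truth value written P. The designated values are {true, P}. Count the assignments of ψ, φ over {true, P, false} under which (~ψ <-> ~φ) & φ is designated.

Of the 9 assignments, 5 give a value in {true, P}.

5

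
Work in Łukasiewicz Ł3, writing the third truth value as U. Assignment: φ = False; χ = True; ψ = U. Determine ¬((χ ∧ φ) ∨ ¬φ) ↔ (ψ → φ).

U

χ ∧ φ = True ∧ False = False
¬φ = ¬False = True
(χ ∧ φ) ∨ ¬φ = False ∨ True = True
¬((χ ∧ φ) ∨ ¬φ) = ¬True = False
ψ → φ = U → False = U  [min(1, 1−½+0)]
¬((χ ∧ φ) ∨ ¬φ) ↔ (ψ → φ) = False ↔ U = U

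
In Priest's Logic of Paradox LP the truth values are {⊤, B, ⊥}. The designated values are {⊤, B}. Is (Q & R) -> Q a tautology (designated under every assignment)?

Every assignment of Q, R over {⊤, B, ⊥} gives a value in {⊤, B}.
In particular, with Q=B, R=B: (Q & R) -> Q = B.

Yes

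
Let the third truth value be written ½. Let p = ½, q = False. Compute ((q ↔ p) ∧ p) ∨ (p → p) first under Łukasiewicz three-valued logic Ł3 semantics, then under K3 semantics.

In Łukasiewicz three-valued logic Ł3: q ↔ p = False ↔ ½ = ½
(q ↔ p) ∧ p = ½ ∧ ½ = ½
p → p = ½ → ½ = True
((q ↔ p) ∧ p) ∨ (p → p) = ½ ∨ True = True
In K3: q ↔ p = False ↔ ½ = ½
(q ↔ p) ∧ p = ½ ∧ ½ = ½
p → p = ½ → ½ = ½  [¬½ ∨ ½]
((q ↔ p) ∧ p) ∨ (p → p) = ½ ∨ ½ = ½
They differ because Łukasiewicz three-valued logic Ł3 and K3 treat ½ differently under implication.

True; ½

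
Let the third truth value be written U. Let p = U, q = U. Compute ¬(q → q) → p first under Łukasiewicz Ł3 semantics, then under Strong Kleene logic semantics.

True; U

In Łukasiewicz Ł3: q → q = U → U = True  [min(1, 1−½+½)]
¬(q → q) = ¬True = False
¬(q → q) → p = False → U = True
In Strong Kleene logic: q → q = U → U = U  [¬U ∨ U]
¬(q → q) = ¬U = U
¬(q → q) → p = U → U = U
They differ because Łukasiewicz Ł3 and Strong Kleene logic treat U differently under implication.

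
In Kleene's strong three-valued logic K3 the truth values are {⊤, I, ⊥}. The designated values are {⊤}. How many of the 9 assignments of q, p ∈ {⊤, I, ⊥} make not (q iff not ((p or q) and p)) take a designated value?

2

Designated under: (q=⊤, p=⊤); (q=⊥, p=⊥).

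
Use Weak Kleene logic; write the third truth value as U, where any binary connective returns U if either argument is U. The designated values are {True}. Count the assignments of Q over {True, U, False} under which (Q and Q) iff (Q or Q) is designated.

Q=True: True ✓
Q=U: U ·
Q=False: True ✓

2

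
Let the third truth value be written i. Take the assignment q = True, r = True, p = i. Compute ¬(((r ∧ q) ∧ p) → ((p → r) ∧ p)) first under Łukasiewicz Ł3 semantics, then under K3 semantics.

False; i

In Łukasiewicz Ł3: r ∧ q = True ∧ True = True
(r ∧ q) ∧ p = True ∧ i = i
p → r = i → True = True  [min(1, 1−½+1)]
(p → r) ∧ p = True ∧ i = i
((r ∧ q) ∧ p) → ((p → r) ∧ p) = i → i = True
¬(((r ∧ q) ∧ p) → ((p → r) ∧ p)) = ¬True = False
In K3: r ∧ q = True ∧ True = True
(r ∧ q) ∧ p = True ∧ i = i
p → r = i → True = True  [¬i ∨ True]
(p → r) ∧ p = True ∧ i = i
((r ∧ q) ∧ p) → ((p → r) ∧ p) = i → i = i
¬(((r ∧ q) ∧ p) → ((p → r) ∧ p)) = ¬i = i
They differ because Łukasiewicz Ł3 and K3 treat i differently under implication.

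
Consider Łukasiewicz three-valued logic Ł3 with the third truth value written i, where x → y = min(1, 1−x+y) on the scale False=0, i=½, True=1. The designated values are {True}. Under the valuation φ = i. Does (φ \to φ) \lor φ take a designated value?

φ \to φ = i \to i = True  [min(1, 1−½+½)]
(φ \to φ) \lor φ = True \lor i = True
True ∈ {True}.

Yes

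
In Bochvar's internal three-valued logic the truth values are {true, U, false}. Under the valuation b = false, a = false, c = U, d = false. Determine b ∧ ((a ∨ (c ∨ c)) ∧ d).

c ∨ c = U ∨ U = U
a ∨ (c ∨ c) = false ∨ U = U
(a ∨ (c ∨ c)) ∧ d = U ∧ false = U
b ∧ ((a ∨ (c ∨ c)) ∧ d) = false ∧ U = U

U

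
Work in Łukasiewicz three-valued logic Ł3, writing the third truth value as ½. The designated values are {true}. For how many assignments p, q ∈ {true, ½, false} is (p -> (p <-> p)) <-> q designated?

3

Designated under: (p=true, q=true); (p=½, q=true); (p=false, q=true).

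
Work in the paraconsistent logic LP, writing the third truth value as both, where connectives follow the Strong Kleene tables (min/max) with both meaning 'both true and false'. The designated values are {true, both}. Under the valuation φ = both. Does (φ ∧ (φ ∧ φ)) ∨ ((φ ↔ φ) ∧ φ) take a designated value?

Yes

φ ∧ φ = both ∧ both = both
φ ∧ (φ ∧ φ) = both ∧ both = both
φ ↔ φ = both ↔ both = both
(φ ↔ φ) ∧ φ = both ∧ both = both
(φ ∧ (φ ∧ φ)) ∨ ((φ ↔ φ) ∧ φ) = both ∨ both = both
both ∈ {true, both}.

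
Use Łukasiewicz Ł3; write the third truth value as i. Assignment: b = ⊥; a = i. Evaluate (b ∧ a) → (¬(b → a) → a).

b ∧ a = ⊥ ∧ i = ⊥
b → a = ⊥ → i = ⊤  [min(1, 1−0+½)]
¬(b → a) = ¬⊤ = ⊥
¬(b → a) → a = ⊥ → i = ⊤
(b ∧ a) → (¬(b → a) → a) = ⊥ → ⊤ = ⊤

⊤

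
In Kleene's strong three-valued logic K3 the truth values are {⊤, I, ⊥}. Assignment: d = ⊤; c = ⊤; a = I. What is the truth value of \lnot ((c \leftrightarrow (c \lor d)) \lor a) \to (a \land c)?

⊤

c \lor d = ⊤ \lor ⊤ = ⊤
c \leftrightarrow (c \lor d) = ⊤ \leftrightarrow ⊤ = ⊤
(c \leftrightarrow (c \lor d)) \lor a = ⊤ \lor I = ⊤
\lnot ((c \leftrightarrow (c \lor d)) \lor a) = \lnot ⊤ = ⊥
a \land c = I \land ⊤ = I
\lnot ((c \leftrightarrow (c \lor d)) \lor a) \to (a \land c) = ⊥ \to I = ⊤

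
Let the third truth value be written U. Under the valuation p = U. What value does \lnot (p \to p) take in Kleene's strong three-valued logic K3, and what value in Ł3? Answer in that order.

In Kleene's strong three-valued logic K3: p \to p = U \to U = U  [\lnot U \lor U]
\lnot (p \to p) = \lnot U = U
In Ł3: p \to p = U \to U = True  [min(1, 1−½+½)]
\lnot (p \to p) = \lnot True = False
They differ because Kleene's strong three-valued logic K3 and Ł3 treat U differently under implication.

U; False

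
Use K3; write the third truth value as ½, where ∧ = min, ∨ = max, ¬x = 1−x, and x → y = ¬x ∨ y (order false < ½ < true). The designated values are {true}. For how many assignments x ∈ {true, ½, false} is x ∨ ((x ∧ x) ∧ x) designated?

1

x=true: true ✓
x=½: ½ ·
x=false: false ·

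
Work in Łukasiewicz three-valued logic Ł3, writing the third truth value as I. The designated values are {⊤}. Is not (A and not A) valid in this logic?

No

Countermodel: A=I gives I, which is not designated.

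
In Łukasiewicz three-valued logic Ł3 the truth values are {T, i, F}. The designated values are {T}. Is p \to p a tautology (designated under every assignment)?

Yes

Every assignment of p over {T, i, F} gives a value in {T}.
In particular, with p=i: p \to p = T.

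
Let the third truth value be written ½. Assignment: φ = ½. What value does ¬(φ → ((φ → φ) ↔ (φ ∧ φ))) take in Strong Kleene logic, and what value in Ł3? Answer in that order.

½; false

In Strong Kleene logic: φ → φ = ½ → ½ = ½  [¬½ ∨ ½]
φ ∧ φ = ½ ∧ ½ = ½
(φ → φ) ↔ (φ ∧ φ) = ½ ↔ ½ = ½
φ → ((φ → φ) ↔ (φ ∧ φ)) = ½ → ½ = ½
¬(φ → ((φ → φ) ↔ (φ ∧ φ))) = ¬½ = ½
In Ł3: φ → φ = ½ → ½ = true  [min(1, 1−½+½)]
φ ∧ φ = ½ ∧ ½ = ½
(φ → φ) ↔ (φ ∧ φ) = true ↔ ½ = ½
φ → ((φ → φ) ↔ (φ ∧ φ)) = ½ → ½ = true
¬(φ → ((φ → φ) ↔ (φ ∧ φ))) = ¬true = false
They differ because Strong Kleene logic and Ł3 treat ½ differently under implication.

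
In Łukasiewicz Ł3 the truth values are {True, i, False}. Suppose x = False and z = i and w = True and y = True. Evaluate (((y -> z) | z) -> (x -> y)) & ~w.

y -> z = True -> i = i  [min(1, 1−1+½)]
(y -> z) | z = i | i = i
x -> y = False -> True = True
((y -> z) | z) -> (x -> y) = i -> True = True
~w = ~True = False
(((y -> z) | z) -> (x -> y)) & ~w = True & False = False

False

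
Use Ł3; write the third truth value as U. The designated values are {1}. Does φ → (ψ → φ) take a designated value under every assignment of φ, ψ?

Every assignment of φ, ψ over {1, U, 0} gives a value in {1}.
In particular, with φ=U, ψ=U: φ → (ψ → φ) = 1.

Yes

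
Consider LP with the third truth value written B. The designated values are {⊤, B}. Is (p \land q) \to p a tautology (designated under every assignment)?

Yes

Every assignment of p, q over {⊤, B, ⊥} gives a value in {⊤, B}.
In particular, with p=B, q=B: (p \land q) \to p = B.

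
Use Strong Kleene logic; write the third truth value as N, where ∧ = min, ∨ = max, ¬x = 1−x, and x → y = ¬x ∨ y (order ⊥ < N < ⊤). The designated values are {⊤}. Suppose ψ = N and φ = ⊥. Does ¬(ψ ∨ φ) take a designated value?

No

ψ ∨ φ = N ∨ ⊥ = N
¬(ψ ∨ φ) = ¬N = N
N ∉ {⊤}.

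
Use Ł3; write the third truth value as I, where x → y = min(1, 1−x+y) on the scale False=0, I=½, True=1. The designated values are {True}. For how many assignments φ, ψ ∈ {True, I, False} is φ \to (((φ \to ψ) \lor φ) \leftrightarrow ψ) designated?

Of the 9 assignments, 7 give a value in {True}.

7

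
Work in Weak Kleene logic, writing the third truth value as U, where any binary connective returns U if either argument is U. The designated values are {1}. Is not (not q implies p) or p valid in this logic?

Countermodel: q=1, p=U gives U, which is not designated.

No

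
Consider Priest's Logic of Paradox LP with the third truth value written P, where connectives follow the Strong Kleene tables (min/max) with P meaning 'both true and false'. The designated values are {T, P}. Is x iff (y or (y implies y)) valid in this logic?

Countermodel: x=F, y=T gives F, which is not designated.

No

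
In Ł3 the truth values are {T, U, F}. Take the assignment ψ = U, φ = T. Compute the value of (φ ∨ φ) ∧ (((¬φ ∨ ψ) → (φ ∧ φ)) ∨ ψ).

φ ∨ φ = T ∨ T = T
¬φ = ¬T = F
¬φ ∨ ψ = F ∨ U = U
φ ∧ φ = T ∧ T = T
(¬φ ∨ ψ) → (φ ∧ φ) = U → T = T  [min(1, 1−½+1)]
((¬φ ∨ ψ) → (φ ∧ φ)) ∨ ψ = T ∨ U = T
(φ ∨ φ) ∧ (((¬φ ∨ ψ) → (φ ∧ φ)) ∨ ψ) = T ∧ T = T

T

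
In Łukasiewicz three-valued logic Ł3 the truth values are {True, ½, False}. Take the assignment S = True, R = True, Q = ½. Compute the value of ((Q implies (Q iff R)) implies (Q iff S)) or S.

True

Q iff R = ½ iff True = ½  [1 − |½−1|]
Q implies (Q iff R) = ½ implies ½ = True
Q iff S = ½ iff True = ½
(Q implies (Q iff R)) implies (Q iff S) = True implies ½ = ½
((Q implies (Q iff R)) implies (Q iff S)) or S = ½ or True = True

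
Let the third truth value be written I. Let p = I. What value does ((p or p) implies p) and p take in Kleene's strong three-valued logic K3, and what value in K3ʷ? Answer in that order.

I; I

In Kleene's strong three-valued logic K3: p or p = I or I = I
(p or p) implies p = I implies I = I  [not I or I]
((p or p) implies p) and p = I and I = I
In K3ʷ: p or p = I or I = I
(p or p) implies p = I implies I = I
((p or p) implies p) and p = I and I = I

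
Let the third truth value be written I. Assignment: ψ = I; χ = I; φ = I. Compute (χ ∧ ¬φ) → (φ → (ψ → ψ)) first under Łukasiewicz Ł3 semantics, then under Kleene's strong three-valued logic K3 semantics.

True; I

In Łukasiewicz Ł3: ¬φ = ¬I = I
χ ∧ ¬φ = I ∧ I = I
ψ → ψ = I → I = True  [min(1, 1−½+½)]
φ → (ψ → ψ) = I → True = True
(χ ∧ ¬φ) → (φ → (ψ → ψ)) = I → True = True
In Kleene's strong three-valued logic K3: ¬φ = ¬I = I
χ ∧ ¬φ = I ∧ I = I
ψ → ψ = I → I = I
φ → (ψ → ψ) = I → I = I
(χ ∧ ¬φ) → (φ → (ψ → ψ)) = I → I = I
They differ because Łukasiewicz Ł3 and Kleene's strong three-valued logic K3 treat I differently under implication.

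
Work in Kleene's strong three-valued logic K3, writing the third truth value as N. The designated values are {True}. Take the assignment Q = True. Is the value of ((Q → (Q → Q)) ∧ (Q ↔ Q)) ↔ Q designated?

Yes

Q → Q = True → True = True
Q → (Q → Q) = True → True = True
Q ↔ Q = True ↔ True = True
(Q → (Q → Q)) ∧ (Q ↔ Q) = True ∧ True = True
((Q → (Q → Q)) ∧ (Q ↔ Q)) ↔ Q = True ↔ True = True
True ∈ {True}.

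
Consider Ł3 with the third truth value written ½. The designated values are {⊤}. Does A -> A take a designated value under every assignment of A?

Every assignment of A over {⊤, ½, ⊥} gives a value in {⊤}.
In particular, with A=½: A -> A = ⊤.

Yes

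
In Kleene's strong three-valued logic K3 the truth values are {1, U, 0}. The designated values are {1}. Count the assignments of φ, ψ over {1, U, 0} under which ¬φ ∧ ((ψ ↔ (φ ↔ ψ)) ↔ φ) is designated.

2

Designated under: (φ=0, ψ=1); (φ=0, ψ=0).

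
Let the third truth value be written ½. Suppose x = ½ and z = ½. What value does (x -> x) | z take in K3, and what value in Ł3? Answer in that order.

In K3: x -> x = ½ -> ½ = ½  [~½ | ½]
(x -> x) | z = ½ | ½ = ½
In Ł3: x -> x = ½ -> ½ = T  [min(1, 1−½+½)]
(x -> x) | z = T | ½ = T
They differ because K3 and Ł3 treat ½ differently under implication.

½; T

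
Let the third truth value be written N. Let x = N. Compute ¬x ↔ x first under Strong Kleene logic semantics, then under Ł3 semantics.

N; T

In Strong Kleene logic: ¬x = ¬N = N
¬x ↔ x = N ↔ N = N
In Ł3: ¬x = ¬N = N
¬x ↔ x = N ↔ N = T
They differ because Strong Kleene logic and Ł3 treat N differently under implication.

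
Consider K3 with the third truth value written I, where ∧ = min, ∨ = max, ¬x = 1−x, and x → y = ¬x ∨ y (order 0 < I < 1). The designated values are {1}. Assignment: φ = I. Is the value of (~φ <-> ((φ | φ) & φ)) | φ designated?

~φ = ~I = I
φ | φ = I | I = I
(φ | φ) & φ = I & I = I
~φ <-> ((φ | φ) & φ) = I <-> I = I
(~φ <-> ((φ | φ) & φ)) | φ = I | I = I
I ∉ {1}.

No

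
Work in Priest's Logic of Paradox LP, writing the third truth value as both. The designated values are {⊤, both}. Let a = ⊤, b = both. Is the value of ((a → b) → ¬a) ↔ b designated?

Yes

a → b = ⊤ → both = both
¬a = ¬⊤ = ⊥
(a → b) → ¬a = both → ⊥ = both
((a → b) → ¬a) ↔ b = both ↔ both = both
both ∈ {⊤, both}.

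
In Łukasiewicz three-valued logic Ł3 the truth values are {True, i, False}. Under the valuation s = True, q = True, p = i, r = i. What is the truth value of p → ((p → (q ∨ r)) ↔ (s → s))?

True

q ∨ r = True ∨ i = True
p → (q ∨ r) = i → True = True  [min(1, 1−½+1)]
s → s = True → True = True
(p → (q ∨ r)) ↔ (s → s) = True ↔ True = True
p → ((p → (q ∨ r)) ↔ (s → s)) = i → True = True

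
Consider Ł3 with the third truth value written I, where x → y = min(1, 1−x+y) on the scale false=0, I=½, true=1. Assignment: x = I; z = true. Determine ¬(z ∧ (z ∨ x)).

false

z ∨ x = true ∨ I = true
z ∧ (z ∨ x) = true ∧ true = true
¬(z ∧ (z ∨ x)) = ¬true = false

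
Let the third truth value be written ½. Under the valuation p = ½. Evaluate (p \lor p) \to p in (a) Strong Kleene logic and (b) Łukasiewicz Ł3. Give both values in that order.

In Strong Kleene logic: p \lor p = ½ \lor ½ = ½
(p \lor p) \to p = ½ \to ½ = ½
In Łukasiewicz Ł3: p \lor p = ½ \lor ½ = ½
(p \lor p) \to p = ½ \to ½ = True
They differ because Strong Kleene logic and Łukasiewicz Ł3 treat ½ differently under implication.

½; True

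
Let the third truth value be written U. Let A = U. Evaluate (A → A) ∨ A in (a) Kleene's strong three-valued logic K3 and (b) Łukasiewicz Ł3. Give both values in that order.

U; T

In Kleene's strong three-valued logic K3: A → A = U → U = U
(A → A) ∨ A = U ∨ U = U
In Łukasiewicz Ł3: A → A = U → U = T  [min(1, 1−½+½)]
(A → A) ∨ A = T ∨ U = T
They differ because Kleene's strong three-valued logic K3 and Łukasiewicz Ł3 treat U differently under implication.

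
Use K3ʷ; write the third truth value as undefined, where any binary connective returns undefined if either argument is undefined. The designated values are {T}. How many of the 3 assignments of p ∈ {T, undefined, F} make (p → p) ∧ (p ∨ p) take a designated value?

1

p=T: T ✓
p=undefined: undefined ·
p=F: F ·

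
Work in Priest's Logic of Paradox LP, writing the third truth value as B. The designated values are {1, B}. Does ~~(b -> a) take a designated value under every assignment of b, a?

Countermodel: b=1, a=0 gives 0, which is not designated.

No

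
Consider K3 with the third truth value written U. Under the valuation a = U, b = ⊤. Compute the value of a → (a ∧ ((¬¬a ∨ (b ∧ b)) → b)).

U

¬a = ¬U = U
¬¬a = ¬U = U
b ∧ b = ⊤ ∧ ⊤ = ⊤
¬¬a ∨ (b ∧ b) = U ∨ ⊤ = ⊤
(¬¬a ∨ (b ∧ b)) → b = ⊤ → ⊤ = ⊤
a ∧ ((¬¬a ∨ (b ∧ b)) → b) = U ∧ ⊤ = U
a → (a ∧ ((¬¬a ∨ (b ∧ b)) → b)) = U → U = U  [¬U ∨ U]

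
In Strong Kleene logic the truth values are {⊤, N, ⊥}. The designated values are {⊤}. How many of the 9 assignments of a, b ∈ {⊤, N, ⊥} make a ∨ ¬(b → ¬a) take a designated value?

Designated under: (a=⊤, b=⊤); (a=⊤, b=N); (a=⊤, b=⊥).

3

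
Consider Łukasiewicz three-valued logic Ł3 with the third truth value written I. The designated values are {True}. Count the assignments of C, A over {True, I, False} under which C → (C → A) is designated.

7

Of the 9 assignments, 7 give a value in {True}.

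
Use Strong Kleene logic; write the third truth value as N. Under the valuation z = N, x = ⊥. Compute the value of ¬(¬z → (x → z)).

⊥

¬z = ¬N = N
x → z = ⊥ → N = ⊤  [¬⊥ ∨ N]
¬z → (x → z) = N → ⊤ = ⊤
¬(¬z → (x → z)) = ¬⊤ = ⊥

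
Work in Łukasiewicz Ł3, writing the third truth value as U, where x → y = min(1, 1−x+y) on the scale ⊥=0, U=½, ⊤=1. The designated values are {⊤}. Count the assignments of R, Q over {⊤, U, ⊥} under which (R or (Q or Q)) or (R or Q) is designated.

5

Of the 9 assignments, 5 give a value in {⊤}.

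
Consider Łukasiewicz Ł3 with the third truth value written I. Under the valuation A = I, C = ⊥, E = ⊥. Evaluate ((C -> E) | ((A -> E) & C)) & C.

C -> E = ⊥ -> ⊥ = ⊤
A -> E = I -> ⊥ = I
(A -> E) & C = I & ⊥ = ⊥
(C -> E) | ((A -> E) & C) = ⊤ | ⊥ = ⊤
((C -> E) | ((A -> E) & C)) & C = ⊤ & ⊥ = ⊥

⊥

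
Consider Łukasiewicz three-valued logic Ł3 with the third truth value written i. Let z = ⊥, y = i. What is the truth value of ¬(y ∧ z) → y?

y ∧ z = i ∧ ⊥ = ⊥
¬(y ∧ z) = ¬⊥ = ⊤
¬(y ∧ z) → y = ⊤ → i = i

i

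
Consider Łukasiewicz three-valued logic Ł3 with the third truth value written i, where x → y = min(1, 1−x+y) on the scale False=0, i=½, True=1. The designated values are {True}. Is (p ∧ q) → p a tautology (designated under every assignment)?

Yes

Every assignment of p, q over {True, i, False} gives a value in {True}.
In particular, with p=i, q=i: (p ∧ q) → p = True.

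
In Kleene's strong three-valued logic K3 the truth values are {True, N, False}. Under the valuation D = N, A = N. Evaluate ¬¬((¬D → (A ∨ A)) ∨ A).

¬D = ¬N = N
A ∨ A = N ∨ N = N
¬D → (A ∨ A) = N → N = N  [¬N ∨ N]
(¬D → (A ∨ A)) ∨ A = N ∨ N = N
¬((¬D → (A ∨ A)) ∨ A) = ¬N = N
¬¬((¬D → (A ∨ A)) ∨ A) = ¬N = N

N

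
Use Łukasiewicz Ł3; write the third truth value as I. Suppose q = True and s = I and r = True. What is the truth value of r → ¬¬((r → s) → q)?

True

r → s = True → I = I
(r → s) → q = I → True = True
¬((r → s) → q) = ¬True = False
¬¬((r → s) → q) = ¬False = True
r → ¬¬((r → s) → q) = True → True = True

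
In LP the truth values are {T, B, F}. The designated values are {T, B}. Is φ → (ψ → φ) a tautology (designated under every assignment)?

Yes

Every assignment of φ, ψ over {T, B, F} gives a value in {T, B}.
In particular, with φ=B, ψ=B: φ → (ψ → φ) = B.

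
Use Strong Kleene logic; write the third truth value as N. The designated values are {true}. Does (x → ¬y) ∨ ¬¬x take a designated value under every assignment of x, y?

Countermodel: x=N, y=true gives N, which is not designated.

No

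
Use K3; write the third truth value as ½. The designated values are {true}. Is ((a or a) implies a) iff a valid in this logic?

Countermodel: a=½ gives ½, which is not designated.

No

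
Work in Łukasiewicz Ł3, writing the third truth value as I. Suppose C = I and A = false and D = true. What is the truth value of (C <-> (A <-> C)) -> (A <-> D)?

false

A <-> C = false <-> I = I  [1 − |0−½|]
C <-> (A <-> C) = I <-> I = true
A <-> D = false <-> true = false
(C <-> (A <-> C)) -> (A <-> D) = true -> false = false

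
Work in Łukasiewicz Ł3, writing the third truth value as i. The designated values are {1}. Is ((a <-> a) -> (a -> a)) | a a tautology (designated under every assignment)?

Yes

Every assignment of a over {1, i, 0} gives a value in {1}.
In particular, with a=i: ((a <-> a) -> (a -> a)) | a = 1.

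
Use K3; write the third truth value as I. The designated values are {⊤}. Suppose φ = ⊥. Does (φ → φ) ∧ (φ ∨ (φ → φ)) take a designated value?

Yes

φ → φ = ⊥ → ⊥ = ⊤
φ → φ = ⊥ → ⊥ = ⊤
φ ∨ (φ → φ) = ⊥ ∨ ⊤ = ⊤
(φ → φ) ∧ (φ ∨ (φ → φ)) = ⊤ ∧ ⊤ = ⊤
⊤ ∈ {⊤}.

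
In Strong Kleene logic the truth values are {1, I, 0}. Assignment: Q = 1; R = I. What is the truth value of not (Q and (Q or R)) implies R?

Q or R = 1 or I = 1
Q and (Q or R) = 1 and 1 = 1
not (Q and (Q or R)) = not 1 = 0
not (Q and (Q or R)) implies R = 0 implies I = 1  [not 0 or I]

1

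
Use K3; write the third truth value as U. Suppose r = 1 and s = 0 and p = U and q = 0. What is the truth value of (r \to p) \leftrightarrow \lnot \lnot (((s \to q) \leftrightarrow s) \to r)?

r \to p = 1 \to U = U  [\lnot 1 \lor U]
s \to q = 0 \to 0 = 1
(s \to q) \leftrightarrow s = 1 \leftrightarrow 0 = 0
((s \to q) \leftrightarrow s) \to r = 0 \to 1 = 1
\lnot (((s \to q) \leftrightarrow s) \to r) = \lnot 1 = 0
\lnot \lnot (((s \to q) \leftrightarrow s) \to r) = \lnot 0 = 1
(r \to p) \leftrightarrow \lnot \lnot (((s \to q) \leftrightarrow s) \to r) = U \leftrightarrow 1 = U

U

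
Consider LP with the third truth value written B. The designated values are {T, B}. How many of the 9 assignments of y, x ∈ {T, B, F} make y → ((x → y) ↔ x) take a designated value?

Of the 9 assignments, 8 give a value in {T, B}.

8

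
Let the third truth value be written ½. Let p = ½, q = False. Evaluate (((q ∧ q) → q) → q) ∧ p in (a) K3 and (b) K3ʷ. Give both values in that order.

False; ½

In K3: q ∧ q = False ∧ False = False
(q ∧ q) → q = False → False = True
((q ∧ q) → q) → q = True → False = False
(((q ∧ q) → q) → q) ∧ p = False ∧ ½ = False
In K3ʷ: q ∧ q = False ∧ False = False
(q ∧ q) → q = False → False = True
((q ∧ q) → q) → q = True → False = False
(((q ∧ q) → q) → q) ∧ p = False ∧ ½ = ½
They differ because K3 and K3ʷ treat ½ differently under the binary connectives.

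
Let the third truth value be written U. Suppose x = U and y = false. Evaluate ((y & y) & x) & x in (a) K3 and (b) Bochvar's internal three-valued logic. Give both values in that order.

false; U

In K3: y & y = false & false = false
(y & y) & x = false & U = false
((y & y) & x) & x = false & U = false
In Bochvar's internal three-valued logic: y & y = false & false = false
(y & y) & x = false & U = U
((y & y) & x) & x = U & U = U
They differ because K3 and Bochvar's internal three-valued logic treat U differently under the binary connectives.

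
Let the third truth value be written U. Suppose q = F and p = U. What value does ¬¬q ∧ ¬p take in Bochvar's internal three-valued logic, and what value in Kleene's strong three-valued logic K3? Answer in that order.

In Bochvar's internal three-valued logic: ¬q = ¬F = T
¬¬q = ¬T = F
¬p = ¬U = U
¬¬q ∧ ¬p = F ∧ U = U
In Kleene's strong three-valued logic K3: ¬q = ¬F = T
¬¬q = ¬T = F
¬p = ¬U = U
¬¬q ∧ ¬p = F ∧ U = F
They differ because Bochvar's internal three-valued logic and Kleene's strong three-valued logic K3 treat U differently under the binary connectives.

U; F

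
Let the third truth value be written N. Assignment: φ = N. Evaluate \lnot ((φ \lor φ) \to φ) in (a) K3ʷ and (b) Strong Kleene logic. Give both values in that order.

In K3ʷ: φ \lor φ = N \lor N = N
(φ \lor φ) \to φ = N \to N = N  [any arg is the third value ⇒ result is the third value]
\lnot ((φ \lor φ) \to φ) = \lnot N = N
In Strong Kleene logic: φ \lor φ = N \lor N = N
(φ \lor φ) \to φ = N \to N = N  [\lnot N \lor N]
\lnot ((φ \lor φ) \to φ) = \lnot N = N

N; N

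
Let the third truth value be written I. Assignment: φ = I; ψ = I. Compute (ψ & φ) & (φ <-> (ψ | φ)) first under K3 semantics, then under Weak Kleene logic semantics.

I; I

In K3: ψ & φ = I & I = I
ψ | φ = I | I = I
φ <-> (ψ | φ) = I <-> I = I
(ψ & φ) & (φ <-> (ψ | φ)) = I & I = I
In Weak Kleene logic: ψ & φ = I & I = I
ψ | φ = I | I = I
φ <-> (ψ | φ) = I <-> I = I
(ψ & φ) & (φ <-> (ψ | φ)) = I & I = I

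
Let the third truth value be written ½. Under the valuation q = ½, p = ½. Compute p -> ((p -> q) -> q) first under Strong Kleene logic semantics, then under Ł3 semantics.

½; T

In Strong Kleene logic: p -> q = ½ -> ½ = ½  [~½ | ½]
(p -> q) -> q = ½ -> ½ = ½
p -> ((p -> q) -> q) = ½ -> ½ = ½
In Ł3: p -> q = ½ -> ½ = T
(p -> q) -> q = T -> ½ = ½
p -> ((p -> q) -> q) = ½ -> ½ = T
They differ because Strong Kleene logic and Ł3 treat ½ differently under implication.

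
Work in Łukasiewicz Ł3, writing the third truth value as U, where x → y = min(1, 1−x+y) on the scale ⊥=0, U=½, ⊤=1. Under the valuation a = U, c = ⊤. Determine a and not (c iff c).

⊥

c iff c = ⊤ iff ⊤ = ⊤
not (c iff c) = not ⊤ = ⊥
a and not (c iff c) = U and ⊥ = ⊥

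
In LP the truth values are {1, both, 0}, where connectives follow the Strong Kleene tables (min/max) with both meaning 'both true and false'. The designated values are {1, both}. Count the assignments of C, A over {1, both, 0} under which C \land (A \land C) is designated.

4

Designated under: (C=1, A=1); (C=1, A=both); (C=both, A=1); (C=both, A=both).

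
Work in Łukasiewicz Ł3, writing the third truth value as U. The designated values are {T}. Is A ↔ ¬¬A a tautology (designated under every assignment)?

Yes

Every assignment of A over {T, U, F} gives a value in {T}.
In particular, with A=U: A ↔ ¬¬A = T.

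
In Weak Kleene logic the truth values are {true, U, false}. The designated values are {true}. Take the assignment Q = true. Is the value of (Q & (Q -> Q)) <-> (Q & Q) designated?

Q -> Q = true -> true = true
Q & (Q -> Q) = true & true = true
Q & Q = true & true = true
(Q & (Q -> Q)) <-> (Q & Q) = true <-> true = true
true ∈ {true}.

Yes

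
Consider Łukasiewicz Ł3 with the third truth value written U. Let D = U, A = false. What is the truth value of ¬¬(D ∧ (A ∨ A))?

false

A ∨ A = false ∨ false = false
D ∧ (A ∨ A) = U ∧ false = false
¬(D ∧ (A ∨ A)) = ¬false = true
¬¬(D ∧ (A ∨ A)) = ¬true = false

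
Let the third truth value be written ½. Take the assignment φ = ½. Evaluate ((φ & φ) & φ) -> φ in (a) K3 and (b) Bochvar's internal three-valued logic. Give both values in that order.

½; ½

In K3: φ & φ = ½ & ½ = ½
(φ & φ) & φ = ½ & ½ = ½
((φ & φ) & φ) -> φ = ½ -> ½ = ½  [~½ | ½]
In Bochvar's internal three-valued logic: φ & φ = ½ & ½ = ½
(φ & φ) & φ = ½ & ½ = ½
((φ & φ) & φ) -> φ = ½ -> ½ = ½  [any arg is the third value ⇒ result is the third value]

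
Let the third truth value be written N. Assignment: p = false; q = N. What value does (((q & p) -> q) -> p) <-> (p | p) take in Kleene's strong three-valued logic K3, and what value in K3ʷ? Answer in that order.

In Kleene's strong three-valued logic K3: q & p = N & false = false
(q & p) -> q = false -> N = true  [~false | N]
((q & p) -> q) -> p = true -> false = false
p | p = false | false = false
(((q & p) -> q) -> p) <-> (p | p) = false <-> false = true
In K3ʷ: q & p = N & false = N
(q & p) -> q = N -> N = N  [any arg is the third value ⇒ result is the third value]
((q & p) -> q) -> p = N -> false = N
p | p = false | false = false
(((q & p) -> q) -> p) <-> (p | p) = N <-> false = N
They differ because Kleene's strong three-valued logic K3 and K3ʷ treat N differently under the binary connectives.

true; N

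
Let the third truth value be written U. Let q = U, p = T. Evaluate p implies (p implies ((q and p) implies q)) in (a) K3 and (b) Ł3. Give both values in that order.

U; T

In K3: q and p = U and T = U
(q and p) implies q = U implies U = U
p implies ((q and p) implies q) = T implies U = U
p implies (p implies ((q and p) implies q)) = T implies U = U
In Ł3: q and p = U and T = U
(q and p) implies q = U implies U = T  [min(1, 1−½+½)]
p implies ((q and p) implies q) = T implies T = T
p implies (p implies ((q and p) implies q)) = T implies T = T
They differ because K3 and Ł3 treat U differently under implication.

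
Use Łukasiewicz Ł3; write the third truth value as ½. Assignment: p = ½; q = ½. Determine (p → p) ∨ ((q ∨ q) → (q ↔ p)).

True

p → p = ½ → ½ = True  [min(1, 1−½+½)]
q ∨ q = ½ ∨ ½ = ½
q ↔ p = ½ ↔ ½ = True
(q ∨ q) → (q ↔ p) = ½ → True = True
(p → p) ∨ ((q ∨ q) → (q ↔ p)) = True ∨ True = True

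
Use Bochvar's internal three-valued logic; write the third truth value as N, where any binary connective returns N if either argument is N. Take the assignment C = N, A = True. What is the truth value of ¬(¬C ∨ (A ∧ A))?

¬C = ¬N = N
A ∧ A = True ∧ True = True
¬C ∨ (A ∧ A) = N ∨ True = N
¬(¬C ∨ (A ∧ A)) = ¬N = N

N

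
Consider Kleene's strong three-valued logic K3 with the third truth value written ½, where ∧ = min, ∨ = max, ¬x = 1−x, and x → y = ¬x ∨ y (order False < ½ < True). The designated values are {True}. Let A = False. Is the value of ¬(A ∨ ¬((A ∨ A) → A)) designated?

A ∨ A = False ∨ False = False
(A ∨ A) → A = False → False = True
¬((A ∨ A) → A) = ¬True = False
A ∨ ¬((A ∨ A) → A) = False ∨ False = False
¬(A ∨ ¬((A ∨ A) → A)) = ¬False = True
True ∈ {True}.

Yes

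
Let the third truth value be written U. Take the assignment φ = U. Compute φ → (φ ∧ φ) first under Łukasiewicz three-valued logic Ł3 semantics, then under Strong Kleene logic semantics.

In Łukasiewicz three-valued logic Ł3: φ ∧ φ = U ∧ U = U
φ → (φ ∧ φ) = U → U = true
In Strong Kleene logic: φ ∧ φ = U ∧ U = U
φ → (φ ∧ φ) = U → U = U  [¬U ∨ U]
They differ because Łukasiewicz three-valued logic Ł3 and Strong Kleene logic treat U differently under implication.

true; U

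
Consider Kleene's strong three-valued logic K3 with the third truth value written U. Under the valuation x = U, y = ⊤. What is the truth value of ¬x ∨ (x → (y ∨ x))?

¬x = ¬U = U
y ∨ x = ⊤ ∨ U = ⊤
x → (y ∨ x) = U → ⊤ = ⊤  [¬U ∨ ⊤]
¬x ∨ (x → (y ∨ x)) = U ∨ ⊤ = ⊤

⊤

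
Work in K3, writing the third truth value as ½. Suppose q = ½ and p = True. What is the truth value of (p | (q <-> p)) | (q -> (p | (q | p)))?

q <-> p = ½ <-> True = ½
p | (q <-> p) = True | ½ = True
q | p = ½ | True = True
p | (q | p) = True | True = True
q -> (p | (q | p)) = ½ -> True = True  [~½ | True]
(p | (q <-> p)) | (q -> (p | (q | p))) = True | True = True

True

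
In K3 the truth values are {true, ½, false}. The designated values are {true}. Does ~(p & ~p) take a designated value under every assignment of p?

Countermodel: p=½ gives ½, which is not designated.

No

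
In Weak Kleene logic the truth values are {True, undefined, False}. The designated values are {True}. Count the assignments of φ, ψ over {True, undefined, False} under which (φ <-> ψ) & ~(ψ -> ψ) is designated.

0

Of the 9 assignments, 0 give a value in {True}.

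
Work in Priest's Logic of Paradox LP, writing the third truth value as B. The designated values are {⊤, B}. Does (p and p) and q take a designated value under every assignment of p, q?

Countermodel: p=⊤, q=⊥ gives ⊥, which is not designated.

No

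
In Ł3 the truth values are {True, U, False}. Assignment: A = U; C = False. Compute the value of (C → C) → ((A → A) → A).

C → C = False → False = True
A → A = U → U = True
(A → A) → A = True → U = U
(C → C) → ((A → A) → A) = True → U = U

U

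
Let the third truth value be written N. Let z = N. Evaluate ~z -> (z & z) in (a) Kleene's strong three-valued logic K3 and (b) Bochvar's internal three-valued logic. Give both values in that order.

In Kleene's strong three-valued logic K3: ~z = ~N = N
z & z = N & N = N
~z -> (z & z) = N -> N = N  [~N | N]
In Bochvar's internal three-valued logic: ~z = ~N = N
z & z = N & N = N
~z -> (z & z) = N -> N = N

N; N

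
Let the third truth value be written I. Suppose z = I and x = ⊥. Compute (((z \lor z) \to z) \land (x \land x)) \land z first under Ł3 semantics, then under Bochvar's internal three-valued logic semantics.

In Ł3: z \lor z = I \lor I = I
(z \lor z) \to z = I \to I = ⊤  [min(1, 1−½+½)]
x \land x = ⊥ \land ⊥ = ⊥
((z \lor z) \to z) \land (x \land x) = ⊤ \land ⊥ = ⊥
(((z \lor z) \to z) \land (x \land x)) \land z = ⊥ \land I = ⊥
In Bochvar's internal three-valued logic: z \lor z = I \lor I = I
(z \lor z) \to z = I \to I = I
x \land x = ⊥ \land ⊥ = ⊥
((z \lor z) \to z) \land (x \land x) = I \land ⊥ = I
(((z \lor z) \to z) \land (x \land x)) \land z = I \land I = I
They differ because Ł3 and Bochvar's internal three-valued logic treat I differently under the binary connectives.

⊥; I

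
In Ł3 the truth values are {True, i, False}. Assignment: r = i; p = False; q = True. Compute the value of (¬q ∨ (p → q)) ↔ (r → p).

¬q = ¬True = False
p → q = False → True = True
¬q ∨ (p → q) = False ∨ True = True
r → p = i → False = i  [min(1, 1−½+0)]
(¬q ∨ (p → q)) ↔ (r → p) = True ↔ i = i

i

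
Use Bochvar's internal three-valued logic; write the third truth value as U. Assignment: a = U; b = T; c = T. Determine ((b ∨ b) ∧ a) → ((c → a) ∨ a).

b ∨ b = T ∨ T = T
(b ∨ b) ∧ a = T ∧ U = U
c → a = T → U = U  [any arg is the third value ⇒ result is the third value]
(c → a) ∨ a = U ∨ U = U
((b ∨ b) ∧ a) → ((c → a) ∨ a) = U → U = U

U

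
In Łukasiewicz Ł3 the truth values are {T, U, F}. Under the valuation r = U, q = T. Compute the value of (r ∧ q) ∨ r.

r ∧ q = U ∧ T = U
(r ∧ q) ∨ r = U ∨ U = U

U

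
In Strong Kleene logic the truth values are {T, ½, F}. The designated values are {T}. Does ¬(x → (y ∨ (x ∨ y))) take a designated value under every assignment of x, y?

Countermodel: x=T, y=T gives F, which is not designated.

No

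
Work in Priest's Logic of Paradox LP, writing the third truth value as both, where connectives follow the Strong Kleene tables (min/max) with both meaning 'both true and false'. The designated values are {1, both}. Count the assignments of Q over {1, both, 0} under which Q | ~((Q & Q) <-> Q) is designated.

Q=1: 1 ✓
Q=both: both ✓
Q=0: 0 ·

2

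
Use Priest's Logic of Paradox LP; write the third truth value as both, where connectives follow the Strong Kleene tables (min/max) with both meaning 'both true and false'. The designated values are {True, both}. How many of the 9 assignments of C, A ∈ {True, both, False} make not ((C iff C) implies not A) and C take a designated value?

Designated under: (C=True, A=True); (C=True, A=both); (C=both, A=True); (C=both, A=both).

4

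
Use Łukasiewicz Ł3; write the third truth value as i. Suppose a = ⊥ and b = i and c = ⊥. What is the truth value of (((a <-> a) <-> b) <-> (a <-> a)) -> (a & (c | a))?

i

a <-> a = ⊥ <-> ⊥ = ⊤
(a <-> a) <-> b = ⊤ <-> i = i
a <-> a = ⊥ <-> ⊥ = ⊤
((a <-> a) <-> b) <-> (a <-> a) = i <-> ⊤ = i
c | a = ⊥ | ⊥ = ⊥
a & (c | a) = ⊥ & ⊥ = ⊥
(((a <-> a) <-> b) <-> (a <-> a)) -> (a & (c | a)) = i -> ⊥ = i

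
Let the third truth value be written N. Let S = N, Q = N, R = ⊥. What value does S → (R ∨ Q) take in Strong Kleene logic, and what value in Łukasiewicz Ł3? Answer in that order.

In Strong Kleene logic: R ∨ Q = ⊥ ∨ N = N
S → (R ∨ Q) = N → N = N  [¬N ∨ N]
In Łukasiewicz Ł3: R ∨ Q = ⊥ ∨ N = N
S → (R ∨ Q) = N → N = ⊤  [min(1, 1−½+½)]
They differ because Strong Kleene logic and Łukasiewicz Ł3 treat N differently under implication.

N; ⊤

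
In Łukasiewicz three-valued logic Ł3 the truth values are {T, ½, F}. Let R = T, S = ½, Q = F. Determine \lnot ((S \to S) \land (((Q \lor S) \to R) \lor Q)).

F

S \to S = ½ \to ½ = T  [min(1, 1−½+½)]
Q \lor S = F \lor ½ = ½
(Q \lor S) \to R = ½ \to T = T
((Q \lor S) \to R) \lor Q = T \lor F = T
(S \to S) \land (((Q \lor S) \to R) \lor Q) = T \land T = T
\lnot ((S \to S) \land (((Q \lor S) \to R) \lor Q)) = \lnot T = F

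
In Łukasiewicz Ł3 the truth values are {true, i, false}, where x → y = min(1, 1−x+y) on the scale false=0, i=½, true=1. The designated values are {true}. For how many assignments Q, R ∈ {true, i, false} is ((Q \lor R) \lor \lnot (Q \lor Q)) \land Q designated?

3

Designated under: (Q=true, R=true); (Q=true, R=i); (Q=true, R=false).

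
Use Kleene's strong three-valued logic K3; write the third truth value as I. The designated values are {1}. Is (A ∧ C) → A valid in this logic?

Countermodel: A=I, C=1 gives I, which is not designated.

No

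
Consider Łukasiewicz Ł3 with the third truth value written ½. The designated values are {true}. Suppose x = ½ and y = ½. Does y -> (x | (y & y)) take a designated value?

Yes

y & y = ½ & ½ = ½
x | (y & y) = ½ | ½ = ½
y -> (x | (y & y)) = ½ -> ½ = true
true ∈ {true}.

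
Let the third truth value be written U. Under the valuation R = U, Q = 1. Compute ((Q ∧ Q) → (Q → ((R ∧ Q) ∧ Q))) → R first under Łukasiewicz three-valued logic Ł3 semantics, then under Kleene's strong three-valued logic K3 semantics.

In Łukasiewicz three-valued logic Ł3: Q ∧ Q = 1 ∧ 1 = 1
R ∧ Q = U ∧ 1 = U
(R ∧ Q) ∧ Q = U ∧ 1 = U
Q → ((R ∧ Q) ∧ Q) = 1 → U = U  [min(1, 1−1+½)]
(Q ∧ Q) → (Q → ((R ∧ Q) ∧ Q)) = 1 → U = U
((Q ∧ Q) → (Q → ((R ∧ Q) ∧ Q))) → R = U → U = 1
In Kleene's strong three-valued logic K3: Q ∧ Q = 1 ∧ 1 = 1
R ∧ Q = U ∧ 1 = U
(R ∧ Q) ∧ Q = U ∧ 1 = U
Q → ((R ∧ Q) ∧ Q) = 1 → U = U  [¬1 ∨ U]
(Q ∧ Q) → (Q → ((R ∧ Q) ∧ Q)) = 1 → U = U
((Q ∧ Q) → (Q → ((R ∧ Q) ∧ Q))) → R = U → U = U
They differ because Łukasiewicz three-valued logic Ł3 and Kleene's strong three-valued logic K3 treat U differently under implication.

1; U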